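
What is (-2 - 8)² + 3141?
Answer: 3241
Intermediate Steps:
(-2 - 8)² + 3141 = (-10)² + 3141 = 100 + 3141 = 3241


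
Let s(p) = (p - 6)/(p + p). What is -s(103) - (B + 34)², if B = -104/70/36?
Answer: -23581341479/20440350 ≈ -1153.7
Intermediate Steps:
B = -13/315 (B = -104*1/70*(1/36) = -52/35*1/36 = -13/315 ≈ -0.041270)
s(p) = (-6 + p)/(2*p) (s(p) = (-6 + p)/((2*p)) = (-6 + p)*(1/(2*p)) = (-6 + p)/(2*p))
-s(103) - (B + 34)² = -(-6 + 103)/(2*103) - (-13/315 + 34)² = -97/(2*103) - (10697/315)² = -1*97/206 - 1*114425809/99225 = -97/206 - 114425809/99225 = -23581341479/20440350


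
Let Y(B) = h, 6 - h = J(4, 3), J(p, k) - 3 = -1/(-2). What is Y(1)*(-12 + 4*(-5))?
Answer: -80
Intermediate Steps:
J(p, k) = 7/2 (J(p, k) = 3 - 1/(-2) = 3 - 1*(-½) = 3 + ½ = 7/2)
h = 5/2 (h = 6 - 1*7/2 = 6 - 7/2 = 5/2 ≈ 2.5000)
Y(B) = 5/2
Y(1)*(-12 + 4*(-5)) = 5*(-12 + 4*(-5))/2 = 5*(-12 - 20)/2 = (5/2)*(-32) = -80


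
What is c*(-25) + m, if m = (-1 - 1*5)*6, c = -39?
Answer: 939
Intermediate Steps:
m = -36 (m = (-1 - 5)*6 = -6*6 = -36)
c*(-25) + m = -39*(-25) - 36 = 975 - 36 = 939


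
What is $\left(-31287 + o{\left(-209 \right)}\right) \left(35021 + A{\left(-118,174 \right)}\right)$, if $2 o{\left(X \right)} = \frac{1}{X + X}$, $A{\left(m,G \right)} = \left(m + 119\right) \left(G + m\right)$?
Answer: $- \frac{917471661841}{836} \approx -1.0975 \cdot 10^{9}$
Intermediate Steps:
$A{\left(m,G \right)} = \left(119 + m\right) \left(G + m\right)$
$o{\left(X \right)} = \frac{1}{4 X}$ ($o{\left(X \right)} = \frac{1}{2 \left(X + X\right)} = \frac{1}{2 \cdot 2 X} = \frac{\frac{1}{2} \frac{1}{X}}{2} = \frac{1}{4 X}$)
$\left(-31287 + o{\left(-209 \right)}\right) \left(35021 + A{\left(-118,174 \right)}\right) = \left(-31287 + \frac{1}{4 \left(-209\right)}\right) \left(35021 + \left(\left(-118\right)^{2} + 119 \cdot 174 + 119 \left(-118\right) + 174 \left(-118\right)\right)\right) = \left(-31287 + \frac{1}{4} \left(- \frac{1}{209}\right)\right) \left(35021 + \left(13924 + 20706 - 14042 - 20532\right)\right) = \left(-31287 - \frac{1}{836}\right) \left(35021 + 56\right) = \left(- \frac{26155933}{836}\right) 35077 = - \frac{917471661841}{836}$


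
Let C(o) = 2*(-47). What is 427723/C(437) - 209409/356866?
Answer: -38164870141/8386351 ≈ -4550.8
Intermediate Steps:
C(o) = -94
427723/C(437) - 209409/356866 = 427723/(-94) - 209409/356866 = 427723*(-1/94) - 209409*1/356866 = -427723/94 - 209409/356866 = -38164870141/8386351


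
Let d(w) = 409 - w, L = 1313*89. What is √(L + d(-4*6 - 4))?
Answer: √117294 ≈ 342.48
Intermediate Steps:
L = 116857
√(L + d(-4*6 - 4)) = √(116857 + (409 - (-4*6 - 4))) = √(116857 + (409 - (-24 - 4))) = √(116857 + (409 - 1*(-28))) = √(116857 + (409 + 28)) = √(116857 + 437) = √117294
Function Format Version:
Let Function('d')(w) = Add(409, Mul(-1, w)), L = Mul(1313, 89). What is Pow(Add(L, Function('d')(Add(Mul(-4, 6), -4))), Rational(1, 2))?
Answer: Pow(117294, Rational(1, 2)) ≈ 342.48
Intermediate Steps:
L = 116857
Pow(Add(L, Function('d')(Add(Mul(-4, 6), -4))), Rational(1, 2)) = Pow(Add(116857, Add(409, Mul(-1, Add(Mul(-4, 6), -4)))), Rational(1, 2)) = Pow(Add(116857, Add(409, Mul(-1, Add(-24, -4)))), Rational(1, 2)) = Pow(Add(116857, Add(409, Mul(-1, -28))), Rational(1, 2)) = Pow(Add(116857, Add(409, 28)), Rational(1, 2)) = Pow(Add(116857, 437), Rational(1, 2)) = Pow(117294, Rational(1, 2))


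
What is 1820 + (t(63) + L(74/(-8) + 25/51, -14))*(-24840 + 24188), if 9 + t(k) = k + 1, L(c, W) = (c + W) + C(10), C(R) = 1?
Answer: -1012483/51 ≈ -19853.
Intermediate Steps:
L(c, W) = 1 + W + c (L(c, W) = (c + W) + 1 = (W + c) + 1 = 1 + W + c)
t(k) = -8 + k (t(k) = -9 + (k + 1) = -9 + (1 + k) = -8 + k)
1820 + (t(63) + L(74/(-8) + 25/51, -14))*(-24840 + 24188) = 1820 + ((-8 + 63) + (1 - 14 + (74/(-8) + 25/51)))*(-24840 + 24188) = 1820 + (55 + (1 - 14 + (74*(-⅛) + 25*(1/51))))*(-652) = 1820 + (55 + (1 - 14 + (-37/4 + 25/51)))*(-652) = 1820 + (55 + (1 - 14 - 1787/204))*(-652) = 1820 + (55 - 4439/204)*(-652) = 1820 + (6781/204)*(-652) = 1820 - 1105303/51 = -1012483/51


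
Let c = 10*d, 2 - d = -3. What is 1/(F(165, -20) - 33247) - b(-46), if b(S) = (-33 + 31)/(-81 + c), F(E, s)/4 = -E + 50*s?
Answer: -75845/1175117 ≈ -0.064543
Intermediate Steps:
d = 5 (d = 2 - 1*(-3) = 2 + 3 = 5)
F(E, s) = -4*E + 200*s (F(E, s) = 4*(-E + 50*s) = -4*E + 200*s)
c = 50 (c = 10*5 = 50)
b(S) = 2/31 (b(S) = (-33 + 31)/(-81 + 50) = -2/(-31) = -2*(-1/31) = 2/31)
1/(F(165, -20) - 33247) - b(-46) = 1/((-4*165 + 200*(-20)) - 33247) - 1*2/31 = 1/((-660 - 4000) - 33247) - 2/31 = 1/(-4660 - 33247) - 2/31 = 1/(-37907) - 2/31 = -1/37907 - 2/31 = -75845/1175117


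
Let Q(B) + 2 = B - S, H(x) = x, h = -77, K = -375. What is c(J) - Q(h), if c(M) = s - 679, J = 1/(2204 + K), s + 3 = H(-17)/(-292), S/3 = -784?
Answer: -862843/292 ≈ -2954.9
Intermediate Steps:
S = -2352 (S = 3*(-784) = -2352)
s = -859/292 (s = -3 - 17/(-292) = -3 - 17*(-1/292) = -3 + 17/292 = -859/292 ≈ -2.9418)
J = 1/1829 (J = 1/(2204 - 375) = 1/1829 ≈ 0.00054675)
c(M) = -199127/292 (c(M) = -859/292 - 679 = -199127/292)
Q(B) = 2350 + B (Q(B) = -2 + (B - 1*(-2352)) = -2 + (B + 2352) = -2 + (2352 + B) = 2350 + B)
c(J) - Q(h) = -199127/292 - (2350 - 77) = -199127/292 - 1*2273 = -199127/292 - 2273 = -862843/292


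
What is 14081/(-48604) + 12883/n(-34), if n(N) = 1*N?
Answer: -313322043/826268 ≈ -379.20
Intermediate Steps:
n(N) = N
14081/(-48604) + 12883/n(-34) = 14081/(-48604) + 12883/(-34) = 14081*(-1/48604) + 12883*(-1/34) = -14081/48604 - 12883/34 = -313322043/826268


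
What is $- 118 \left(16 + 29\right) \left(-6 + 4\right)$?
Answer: $10620$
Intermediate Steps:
$- 118 \left(16 + 29\right) \left(-6 + 4\right) = - 118 \cdot 45 \left(-2\right) = \left(-118\right) \left(-90\right) = 10620$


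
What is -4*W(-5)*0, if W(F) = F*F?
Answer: 0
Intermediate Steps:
W(F) = F²
-4*W(-5)*0 = -4*(-5)²*0 = -4*25*0 = -100*0 = 0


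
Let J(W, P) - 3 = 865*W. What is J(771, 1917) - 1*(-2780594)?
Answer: 3447512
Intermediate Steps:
J(W, P) = 3 + 865*W
J(771, 1917) - 1*(-2780594) = (3 + 865*771) - 1*(-2780594) = (3 + 666915) + 2780594 = 666918 + 2780594 = 3447512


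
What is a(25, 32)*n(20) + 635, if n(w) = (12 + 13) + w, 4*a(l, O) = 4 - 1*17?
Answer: 1955/4 ≈ 488.75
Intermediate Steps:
a(l, O) = -13/4 (a(l, O) = (4 - 1*17)/4 = (4 - 17)/4 = (¼)*(-13) = -13/4)
n(w) = 25 + w
a(25, 32)*n(20) + 635 = -13*(25 + 20)/4 + 635 = -13/4*45 + 635 = -585/4 + 635 = 1955/4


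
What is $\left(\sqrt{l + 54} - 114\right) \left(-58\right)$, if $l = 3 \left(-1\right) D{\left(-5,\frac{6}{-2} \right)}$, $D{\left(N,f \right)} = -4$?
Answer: $6612 - 58 \sqrt{66} \approx 6140.8$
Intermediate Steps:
$l = 12$ ($l = 3 \left(-1\right) \left(-4\right) = \left(-3\right) \left(-4\right) = 12$)
$\left(\sqrt{l + 54} - 114\right) \left(-58\right) = \left(\sqrt{12 + 54} - 114\right) \left(-58\right) = \left(\sqrt{66} - 114\right) \left(-58\right) = \left(-114 + \sqrt{66}\right) \left(-58\right) = 6612 - 58 \sqrt{66}$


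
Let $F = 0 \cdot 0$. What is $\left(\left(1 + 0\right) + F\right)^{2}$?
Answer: $1$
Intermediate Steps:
$F = 0$
$\left(\left(1 + 0\right) + F\right)^{2} = \left(\left(1 + 0\right) + 0\right)^{2} = \left(1 + 0\right)^{2} = 1^{2} = 1$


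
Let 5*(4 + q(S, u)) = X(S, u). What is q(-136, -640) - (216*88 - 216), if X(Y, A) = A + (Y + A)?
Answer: -95396/5 ≈ -19079.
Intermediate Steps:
X(Y, A) = Y + 2*A (X(Y, A) = A + (A + Y) = Y + 2*A)
q(S, u) = -4 + S/5 + 2*u/5 (q(S, u) = -4 + (S + 2*u)/5 = -4 + (S/5 + 2*u/5) = -4 + S/5 + 2*u/5)
q(-136, -640) - (216*88 - 216) = (-4 + (⅕)*(-136) + (⅖)*(-640)) - (216*88 - 216) = (-4 - 136/5 - 256) - (19008 - 216) = -1436/5 - 1*18792 = -1436/5 - 18792 = -95396/5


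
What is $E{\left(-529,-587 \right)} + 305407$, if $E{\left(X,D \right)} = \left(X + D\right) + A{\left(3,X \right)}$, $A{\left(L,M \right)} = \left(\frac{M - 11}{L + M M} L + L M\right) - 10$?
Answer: $\frac{21176774529}{69961} \approx 3.0269 \cdot 10^{5}$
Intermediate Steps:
$A{\left(L,M \right)} = -10 + L M + \frac{L \left(-11 + M\right)}{L + M^{2}}$ ($A{\left(L,M \right)} = \left(\frac{-11 + M}{L + M^{2}} L + L M\right) - 10 = \left(\frac{L \left(-11 + M\right)}{L + M^{2}} + L M\right) - 10 = \left(L M + \frac{L \left(-11 + M\right)}{L + M^{2}}\right) - 10 = -10 + L M + \frac{L \left(-11 + M\right)}{L + M^{2}}$)
$E{\left(X,D \right)} = D + X + \frac{-63 - 10 X^{2} + 3 X^{3} + 12 X}{3 + X^{2}}$ ($E{\left(X,D \right)} = \left(X + D\right) + \frac{\left(-21\right) 3 - 10 X^{2} + 3 X + 3 X^{3} + X 3^{2}}{3 + X^{2}} = \left(D + X\right) + \frac{-63 - 10 X^{2} + 3 X + 3 X^{3} + X 9}{3 + X^{2}} = \left(D + X\right) + \frac{-63 - 10 X^{2} + 3 X + 3 X^{3} + 9 X}{3 + X^{2}} = \left(D + X\right) + \frac{-63 - 10 X^{2} + 3 X^{3} + 12 X}{3 + X^{2}} = D + X + \frac{-63 - 10 X^{2} + 3 X^{3} + 12 X}{3 + X^{2}}$)
$E{\left(-529,-587 \right)} + 305407 = \frac{-63 - 10 \left(-529\right)^{2} + 3 \left(-529\right)^{3} + 12 \left(-529\right) + \left(3 + \left(-529\right)^{2}\right) \left(-587 - 529\right)}{3 + \left(-529\right)^{2}} + 305407 = \frac{-63 - 2798410 + 3 \left(-148035889\right) - 6348 + \left(3 + 279841\right) \left(-1116\right)}{3 + 279841} + 305407 = \frac{-63 - 2798410 - 444107667 - 6348 + 279844 \left(-1116\right)}{279844} + 305407 = \frac{-63 - 2798410 - 444107667 - 6348 - 312305904}{279844} + 305407 = \frac{1}{279844} \left(-759218392\right) + 305407 = - \frac{189804598}{69961} + 305407 = \frac{21176774529}{69961}$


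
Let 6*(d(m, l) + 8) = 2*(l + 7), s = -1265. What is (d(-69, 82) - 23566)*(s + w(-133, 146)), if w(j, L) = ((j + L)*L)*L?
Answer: -19483618619/3 ≈ -6.4945e+9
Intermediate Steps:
d(m, l) = -17/3 + l/3 (d(m, l) = -8 + (2*(l + 7))/6 = -8 + (2*(7 + l))/6 = -8 + (14 + 2*l)/6 = -8 + (7/3 + l/3) = -17/3 + l/3)
w(j, L) = L**2*(L + j) (w(j, L) = ((L + j)*L)*L = (L*(L + j))*L = L**2*(L + j))
(d(-69, 82) - 23566)*(s + w(-133, 146)) = ((-17/3 + (1/3)*82) - 23566)*(-1265 + 146**2*(146 - 133)) = ((-17/3 + 82/3) - 23566)*(-1265 + 21316*13) = (65/3 - 23566)*(-1265 + 277108) = -70633/3*275843 = -19483618619/3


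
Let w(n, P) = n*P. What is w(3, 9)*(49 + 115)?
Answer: 4428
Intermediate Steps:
w(n, P) = P*n
w(3, 9)*(49 + 115) = (9*3)*(49 + 115) = 27*164 = 4428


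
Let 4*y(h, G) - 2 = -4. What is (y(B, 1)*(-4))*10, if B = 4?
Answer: 20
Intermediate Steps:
y(h, G) = -½ (y(h, G) = ½ + (¼)*(-4) = ½ - 1 = -½)
(y(B, 1)*(-4))*10 = -½*(-4)*10 = 2*10 = 20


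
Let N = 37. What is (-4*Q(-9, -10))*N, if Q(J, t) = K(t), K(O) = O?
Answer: 1480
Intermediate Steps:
Q(J, t) = t
(-4*Q(-9, -10))*N = -4*(-10)*37 = 40*37 = 1480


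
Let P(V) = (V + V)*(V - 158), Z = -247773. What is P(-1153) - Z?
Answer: 3270939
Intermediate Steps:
P(V) = 2*V*(-158 + V) (P(V) = (2*V)*(-158 + V) = 2*V*(-158 + V))
P(-1153) - Z = 2*(-1153)*(-158 - 1153) - 1*(-247773) = 2*(-1153)*(-1311) + 247773 = 3023166 + 247773 = 3270939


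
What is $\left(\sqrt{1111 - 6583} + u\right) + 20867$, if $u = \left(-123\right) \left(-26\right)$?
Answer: $24065 + 12 i \sqrt{38} \approx 24065.0 + 73.973 i$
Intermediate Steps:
$u = 3198$
$\left(\sqrt{1111 - 6583} + u\right) + 20867 = \left(\sqrt{1111 - 6583} + 3198\right) + 20867 = \left(\sqrt{-5472} + 3198\right) + 20867 = \left(12 i \sqrt{38} + 3198\right) + 20867 = \left(3198 + 12 i \sqrt{38}\right) + 20867 = 24065 + 12 i \sqrt{38}$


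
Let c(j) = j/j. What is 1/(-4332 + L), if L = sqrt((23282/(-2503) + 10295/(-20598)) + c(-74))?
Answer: -223344031608/967526798700083 - I*sqrt(23395144343948238)/967526798700083 ≈ -0.00023084 - 1.5809e-7*I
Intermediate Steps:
c(j) = 1
L = I*sqrt(23395144343948238)/51556794 (L = sqrt((23282/(-2503) + 10295/(-20598)) + 1) = sqrt((23282*(-1/2503) + 10295*(-1/20598)) + 1) = sqrt((-23282/2503 - 10295/20598) + 1) = sqrt(-505331021/51556794 + 1) = sqrt(-453774227/51556794) = I*sqrt(23395144343948238)/51556794 ≈ 2.9667*I)
1/(-4332 + L) = 1/(-4332 + I*sqrt(23395144343948238)/51556794)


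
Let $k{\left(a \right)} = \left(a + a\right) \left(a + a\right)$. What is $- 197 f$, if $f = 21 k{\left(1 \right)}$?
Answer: $-16548$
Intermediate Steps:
$k{\left(a \right)} = 4 a^{2}$ ($k{\left(a \right)} = 2 a 2 a = 4 a^{2}$)
$f = 84$ ($f = 21 \cdot 4 \cdot 1^{2} = 21 \cdot 4 \cdot 1 = 21 \cdot 4 = 84$)
$- 197 f = \left(-197\right) 84 = -16548$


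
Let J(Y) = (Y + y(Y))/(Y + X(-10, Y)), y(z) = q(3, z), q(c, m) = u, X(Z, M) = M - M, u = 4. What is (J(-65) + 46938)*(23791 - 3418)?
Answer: 62158654563/65 ≈ 9.5629e+8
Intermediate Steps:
X(Z, M) = 0
q(c, m) = 4
y(z) = 4
J(Y) = (4 + Y)/Y (J(Y) = (Y + 4)/(Y + 0) = (4 + Y)/Y)
(J(-65) + 46938)*(23791 - 3418) = ((4 - 65)/(-65) + 46938)*(23791 - 3418) = (-1/65*(-61) + 46938)*20373 = (61/65 + 46938)*20373 = (3051031/65)*20373 = 62158654563/65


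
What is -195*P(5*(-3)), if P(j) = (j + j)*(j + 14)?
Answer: -5850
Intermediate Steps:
P(j) = 2*j*(14 + j) (P(j) = (2*j)*(14 + j) = 2*j*(14 + j))
-195*P(5*(-3)) = -390*5*(-3)*(14 + 5*(-3)) = -390*(-15)*(14 - 15) = -390*(-15)*(-1) = -195*30 = -5850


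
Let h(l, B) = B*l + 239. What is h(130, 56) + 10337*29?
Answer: 307292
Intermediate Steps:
h(l, B) = 239 + B*l
h(130, 56) + 10337*29 = (239 + 56*130) + 10337*29 = (239 + 7280) + 299773 = 7519 + 299773 = 307292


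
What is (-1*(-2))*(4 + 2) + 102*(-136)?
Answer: -13860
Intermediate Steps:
(-1*(-2))*(4 + 2) + 102*(-136) = 2*6 - 13872 = 12 - 13872 = -13860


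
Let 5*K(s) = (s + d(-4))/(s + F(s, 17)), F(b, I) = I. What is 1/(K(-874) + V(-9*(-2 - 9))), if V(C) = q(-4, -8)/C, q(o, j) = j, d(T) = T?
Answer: 424215/52642 ≈ 8.0585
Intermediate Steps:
V(C) = -8/C
K(s) = (-4 + s)/(5*(17 + s)) (K(s) = ((s - 4)/(s + 17))/5 = ((-4 + s)/(17 + s))/5 = (-4 + s)/(5*(17 + s)))
1/(K(-874) + V(-9*(-2 - 9))) = 1/((-4 - 874)/(5*(17 - 874)) - 8*(-1/(9*(-2 - 9)))) = 1/((⅕)*(-878)/(-857) - 8/((-9*(-11)))) = 1/((⅕)*(-1/857)*(-878) - 8/99) = 1/(878/4285 - 8*1/99) = 1/(878/4285 - 8/99) = 1/(52642/424215) = 424215/52642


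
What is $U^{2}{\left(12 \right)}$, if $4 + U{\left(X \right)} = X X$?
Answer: $19600$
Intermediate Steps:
$U{\left(X \right)} = -4 + X^{2}$ ($U{\left(X \right)} = -4 + X X = -4 + X^{2}$)
$U^{2}{\left(12 \right)} = \left(-4 + 12^{2}\right)^{2} = \left(-4 + 144\right)^{2} = 140^{2} = 19600$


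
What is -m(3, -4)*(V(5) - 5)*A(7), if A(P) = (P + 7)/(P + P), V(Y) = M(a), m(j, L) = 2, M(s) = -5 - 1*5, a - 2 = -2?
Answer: 30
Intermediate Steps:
a = 0 (a = 2 - 2 = 0)
M(s) = -10 (M(s) = -5 - 5 = -10)
V(Y) = -10
A(P) = (7 + P)/(2*P) (A(P) = (7 + P)/((2*P)) = (7 + P)*(1/(2*P)) = (7 + P)/(2*P))
-m(3, -4)*(V(5) - 5)*A(7) = -2*(-10 - 5)*(1/2)*(7 + 7)/7 = -2*(-15)*(1/2)*(1/7)*14 = -(-30) = -1*(-30) = 30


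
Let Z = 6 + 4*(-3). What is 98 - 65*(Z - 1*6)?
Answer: 878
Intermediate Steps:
Z = -6 (Z = 6 - 12 = -6)
98 - 65*(Z - 1*6) = 98 - 65*(-6 - 1*6) = 98 - 65*(-6 - 6) = 98 - 65*(-12) = 98 + 780 = 878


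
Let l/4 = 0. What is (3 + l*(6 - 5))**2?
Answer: 9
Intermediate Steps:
l = 0 (l = 4*0 = 0)
(3 + l*(6 - 5))**2 = (3 + 0*(6 - 5))**2 = (3 + 0*1)**2 = (3 + 0)**2 = 3**2 = 9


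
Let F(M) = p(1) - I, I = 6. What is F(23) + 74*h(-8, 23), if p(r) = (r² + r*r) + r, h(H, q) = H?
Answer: -595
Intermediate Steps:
p(r) = r + 2*r² (p(r) = (r² + r²) + r = 2*r² + r = r + 2*r²)
F(M) = -3 (F(M) = 1*(1 + 2*1) - 1*6 = 1*(1 + 2) - 6 = 1*3 - 6 = 3 - 6 = -3)
F(23) + 74*h(-8, 23) = -3 + 74*(-8) = -3 - 592 = -595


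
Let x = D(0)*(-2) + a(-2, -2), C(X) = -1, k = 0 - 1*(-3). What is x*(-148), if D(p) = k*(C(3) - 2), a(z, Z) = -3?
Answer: -2220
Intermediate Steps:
k = 3 (k = 0 + 3 = 3)
D(p) = -9 (D(p) = 3*(-1 - 2) = 3*(-3) = -9)
x = 15 (x = -9*(-2) - 3 = 18 - 3 = 15)
x*(-148) = 15*(-148) = -2220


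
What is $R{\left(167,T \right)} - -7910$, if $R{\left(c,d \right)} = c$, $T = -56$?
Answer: $8077$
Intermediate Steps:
$R{\left(167,T \right)} - -7910 = 167 - -7910 = 167 + 7910 = 8077$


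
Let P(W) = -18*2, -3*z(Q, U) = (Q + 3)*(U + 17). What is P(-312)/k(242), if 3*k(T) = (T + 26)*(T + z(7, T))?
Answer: 81/124888 ≈ 0.00064858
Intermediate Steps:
z(Q, U) = -(3 + Q)*(17 + U)/3 (z(Q, U) = -(Q + 3)*(U + 17)/3 = -(3 + Q)*(17 + U)/3)
P(W) = -36
k(T) = (26 + T)*(-170/3 - 7*T/3)/3 (k(T) = ((T + 26)*(T + (-17 - T - 17/3*7 - ⅓*7*T)))/3 = ((26 + T)*(T + (-17 - T - 119/3 - 7*T/3)))/3 = ((26 + T)*(T + (-170/3 - 10*T/3)))/3 = ((26 + T)*(-170/3 - 7*T/3))/3 = (26 + T)*(-170/3 - 7*T/3)/3)
P(-312)/k(242) = -36/(-4420/9 - 352/9*242 - 7/9*242²) = -36/(-4420/9 - 85184/9 - 7/9*58564) = -36/(-4420/9 - 85184/9 - 409948/9) = -36/(-499552/9) = -36*(-9/499552) = 81/124888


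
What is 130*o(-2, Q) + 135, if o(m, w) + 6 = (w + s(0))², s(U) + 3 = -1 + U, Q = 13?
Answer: 9885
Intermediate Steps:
s(U) = -4 + U (s(U) = -3 + (-1 + U) = -4 + U)
o(m, w) = -6 + (-4 + w)² (o(m, w) = -6 + (w + (-4 + 0))² = -6 + (w - 4)² = -6 + (-4 + w)²)
130*o(-2, Q) + 135 = 130*(-6 + (-4 + 13)²) + 135 = 130*(-6 + 9²) + 135 = 130*(-6 + 81) + 135 = 130*75 + 135 = 9750 + 135 = 9885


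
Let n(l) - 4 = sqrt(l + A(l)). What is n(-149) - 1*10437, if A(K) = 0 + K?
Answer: -10433 + I*sqrt(298) ≈ -10433.0 + 17.263*I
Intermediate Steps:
A(K) = K
n(l) = 4 + sqrt(2)*sqrt(l) (n(l) = 4 + sqrt(l + l) = 4 + sqrt(2*l) = 4 + sqrt(2)*sqrt(l))
n(-149) - 1*10437 = (4 + sqrt(2)*sqrt(-149)) - 1*10437 = (4 + sqrt(2)*(I*sqrt(149))) - 10437 = (4 + I*sqrt(298)) - 10437 = -10433 + I*sqrt(298)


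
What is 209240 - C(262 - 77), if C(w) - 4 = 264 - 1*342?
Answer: 209314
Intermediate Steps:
C(w) = -74 (C(w) = 4 + (264 - 1*342) = 4 + (264 - 342) = 4 - 78 = -74)
209240 - C(262 - 77) = 209240 - 1*(-74) = 209240 + 74 = 209314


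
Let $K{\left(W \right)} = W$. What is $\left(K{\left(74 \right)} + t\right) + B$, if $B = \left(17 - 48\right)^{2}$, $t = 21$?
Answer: $1056$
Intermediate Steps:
$B = 961$ ($B = \left(-31\right)^{2} = 961$)
$\left(K{\left(74 \right)} + t\right) + B = \left(74 + 21\right) + 961 = 95 + 961 = 1056$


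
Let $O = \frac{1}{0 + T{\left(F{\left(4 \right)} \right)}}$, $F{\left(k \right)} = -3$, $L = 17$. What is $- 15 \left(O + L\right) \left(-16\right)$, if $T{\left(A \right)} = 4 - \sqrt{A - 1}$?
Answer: $4128 + 24 i \approx 4128.0 + 24.0 i$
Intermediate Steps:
$T{\left(A \right)} = 4 - \sqrt{-1 + A}$
$O = \frac{4 + 2 i}{20}$ ($O = \frac{1}{0 + \left(4 - \sqrt{-1 - 3}\right)} = \frac{1}{0 + \left(4 - \sqrt{-4}\right)} = \frac{1}{0 + \left(4 - 2 i\right)} = \frac{1}{4 - 2 i} = \frac{4 + 2 i}{20} \approx 0.2 + 0.1 i$)
$- 15 \left(O + L\right) \left(-16\right) = - 15 \left(\left(\frac{1}{5} + \frac{i}{10}\right) + 17\right) \left(-16\right) = - 15 \left(\frac{86}{5} + \frac{i}{10}\right) \left(-16\right) = \left(-258 - \frac{3 i}{2}\right) \left(-16\right) = 4128 + 24 i$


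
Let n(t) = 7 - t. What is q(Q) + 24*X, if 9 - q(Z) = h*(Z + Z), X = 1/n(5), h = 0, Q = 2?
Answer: 21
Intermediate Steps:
X = 1/2 (X = 1/(7 - 1*5) = 1/(7 - 5) = 1/2 ≈ 0.50000)
q(Z) = 9 (q(Z) = 9 - 0*(Z + Z) = 9 - 0*2*Z = 9 - 1*0 = 9 + 0 = 9)
q(Q) + 24*X = 9 + 24*(1/2) = 9 + 12 = 21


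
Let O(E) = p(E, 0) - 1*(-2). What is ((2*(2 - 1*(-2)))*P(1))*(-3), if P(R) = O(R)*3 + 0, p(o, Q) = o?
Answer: -216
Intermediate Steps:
O(E) = 2 + E (O(E) = E - 1*(-2) = E + 2 = 2 + E)
P(R) = 6 + 3*R (P(R) = (2 + R)*3 + 0 = (6 + 3*R) + 0 = 6 + 3*R)
((2*(2 - 1*(-2)))*P(1))*(-3) = ((2*(2 - 1*(-2)))*(6 + 3*1))*(-3) = ((2*(2 + 2))*(6 + 3))*(-3) = ((2*4)*9)*(-3) = (8*9)*(-3) = 72*(-3) = -216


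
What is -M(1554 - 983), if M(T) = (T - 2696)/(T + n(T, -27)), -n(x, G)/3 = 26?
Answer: 125/29 ≈ 4.3103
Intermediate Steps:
n(x, G) = -78 (n(x, G) = -3*26 = -78)
M(T) = (-2696 + T)/(-78 + T) (M(T) = (T - 2696)/(T - 78) = (-2696 + T)/(-78 + T))
-M(1554 - 983) = -(-2696 + (1554 - 983))/(-78 + (1554 - 983)) = -(-2696 + 571)/(-78 + 571) = -(-2125)/493 = -1*(-125/29) = 125/29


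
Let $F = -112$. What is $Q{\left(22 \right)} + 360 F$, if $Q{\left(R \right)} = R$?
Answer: $-40298$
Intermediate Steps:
$Q{\left(22 \right)} + 360 F = 22 + 360 \left(-112\right) = 22 - 40320 = -40298$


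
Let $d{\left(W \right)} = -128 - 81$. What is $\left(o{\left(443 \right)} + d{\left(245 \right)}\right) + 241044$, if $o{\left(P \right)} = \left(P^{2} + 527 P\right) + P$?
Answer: $670988$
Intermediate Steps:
$o{\left(P \right)} = P^{2} + 528 P$
$d{\left(W \right)} = -209$
$\left(o{\left(443 \right)} + d{\left(245 \right)}\right) + 241044 = \left(443 \left(528 + 443\right) - 209\right) + 241044 = \left(443 \cdot 971 - 209\right) + 241044 = \left(430153 - 209\right) + 241044 = 429944 + 241044 = 670988$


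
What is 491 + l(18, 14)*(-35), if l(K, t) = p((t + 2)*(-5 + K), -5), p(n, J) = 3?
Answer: 386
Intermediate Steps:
l(K, t) = 3
491 + l(18, 14)*(-35) = 491 + 3*(-35) = 491 - 105 = 386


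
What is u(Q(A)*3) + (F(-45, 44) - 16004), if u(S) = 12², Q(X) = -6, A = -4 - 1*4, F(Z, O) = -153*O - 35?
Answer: -22627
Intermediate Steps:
F(Z, O) = -35 - 153*O
A = -8 (A = -4 - 4 = -8)
u(S) = 144
u(Q(A)*3) + (F(-45, 44) - 16004) = 144 + ((-35 - 153*44) - 16004) = 144 + ((-35 - 6732) - 16004) = 144 + (-6767 - 16004) = 144 - 22771 = -22627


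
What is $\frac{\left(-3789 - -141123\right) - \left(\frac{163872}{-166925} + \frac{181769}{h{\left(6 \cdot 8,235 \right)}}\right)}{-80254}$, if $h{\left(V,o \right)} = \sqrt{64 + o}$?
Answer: $- \frac{11462320911}{6698199475} + \frac{7903 \sqrt{299}}{1043302} \approx -1.5803$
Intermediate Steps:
$\frac{\left(-3789 - -141123\right) - \left(\frac{163872}{-166925} + \frac{181769}{h{\left(6 \cdot 8,235 \right)}}\right)}{-80254} = \frac{\left(-3789 - -141123\right) - \left(\frac{163872}{-166925} + \frac{181769}{\sqrt{64 + 235}}\right)}{-80254} = \left(\left(-3789 + 141123\right) - \left(163872 \left(- \frac{1}{166925}\right) + \frac{181769}{\sqrt{299}}\right)\right) \left(- \frac{1}{80254}\right) = \left(137334 - \left(- \frac{163872}{166925} + 181769 \frac{\sqrt{299}}{299}\right)\right) \left(- \frac{1}{80254}\right) = \left(137334 - \left(- \frac{163872}{166925} + \frac{7903 \sqrt{299}}{13}\right)\right) \left(- \frac{1}{80254}\right) = \left(137334 + \left(\frac{163872}{166925} - \frac{7903 \sqrt{299}}{13}\right)\right) \left(- \frac{1}{80254}\right) = \left(\frac{22924641822}{166925} - \frac{7903 \sqrt{299}}{13}\right) \left(- \frac{1}{80254}\right) = - \frac{11462320911}{6698199475} + \frac{7903 \sqrt{299}}{1043302}$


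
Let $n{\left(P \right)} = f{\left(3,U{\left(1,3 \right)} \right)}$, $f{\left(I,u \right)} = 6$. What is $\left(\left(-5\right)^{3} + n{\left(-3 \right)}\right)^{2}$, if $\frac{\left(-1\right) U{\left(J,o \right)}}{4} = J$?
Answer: $14161$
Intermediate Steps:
$U{\left(J,o \right)} = - 4 J$
$n{\left(P \right)} = 6$
$\left(\left(-5\right)^{3} + n{\left(-3 \right)}\right)^{2} = \left(\left(-5\right)^{3} + 6\right)^{2} = \left(-125 + 6\right)^{2} = \left(-119\right)^{2} = 14161$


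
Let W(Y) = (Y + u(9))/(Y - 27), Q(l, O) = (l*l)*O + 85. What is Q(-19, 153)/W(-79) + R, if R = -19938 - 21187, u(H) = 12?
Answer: 3108333/67 ≈ 46393.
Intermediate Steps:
Q(l, O) = 85 + O*l² (Q(l, O) = l²*O + 85 = O*l² + 85 = 85 + O*l²)
R = -41125
W(Y) = (12 + Y)/(-27 + Y) (W(Y) = (Y + 12)/(Y - 27) = (12 + Y)/(-27 + Y))
Q(-19, 153)/W(-79) + R = (85 + 153*(-19)²)/(((12 - 79)/(-27 - 79))) - 41125 = (85 + 153*361)/((-67/(-106))) - 41125 = (85 + 55233)/((-1/106*(-67))) - 41125 = 55318/(67/106) - 41125 = 55318*(106/67) - 41125 = 5863708/67 - 41125 = 3108333/67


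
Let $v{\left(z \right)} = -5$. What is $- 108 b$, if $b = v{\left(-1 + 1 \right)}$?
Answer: $540$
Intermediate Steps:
$b = -5$
$- 108 b = \left(-108\right) \left(-5\right) = 540$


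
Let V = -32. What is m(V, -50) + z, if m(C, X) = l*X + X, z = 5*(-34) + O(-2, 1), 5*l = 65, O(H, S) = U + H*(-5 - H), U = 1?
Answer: -863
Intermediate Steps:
O(H, S) = 1 + H*(-5 - H)
l = 13 (l = (1/5)*65 = 13)
z = -163 (z = 5*(-34) + (1 - 1*(-2)**2 - 5*(-2)) = -170 + (1 - 1*4 + 10) = -170 + (1 - 4 + 10) = -170 + 7 = -163)
m(C, X) = 14*X (m(C, X) = 13*X + X = 14*X)
m(V, -50) + z = 14*(-50) - 163 = -700 - 163 = -863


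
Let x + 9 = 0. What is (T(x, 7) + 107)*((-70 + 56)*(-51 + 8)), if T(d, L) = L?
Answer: 68628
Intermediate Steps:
x = -9 (x = -9 + 0 = -9)
(T(x, 7) + 107)*((-70 + 56)*(-51 + 8)) = (7 + 107)*((-70 + 56)*(-51 + 8)) = 114*(-14*(-43)) = 114*602 = 68628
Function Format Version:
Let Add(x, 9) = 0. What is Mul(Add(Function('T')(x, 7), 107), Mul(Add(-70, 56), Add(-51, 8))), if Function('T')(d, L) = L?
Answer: 68628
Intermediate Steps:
x = -9 (x = Add(-9, 0) = -9)
Mul(Add(Function('T')(x, 7), 107), Mul(Add(-70, 56), Add(-51, 8))) = Mul(Add(7, 107), Mul(Add(-70, 56), Add(-51, 8))) = Mul(114, Mul(-14, -43)) = Mul(114, 602) = 68628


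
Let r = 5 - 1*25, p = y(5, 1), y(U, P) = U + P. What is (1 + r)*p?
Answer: -114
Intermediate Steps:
y(U, P) = P + U
p = 6 (p = 1 + 5 = 6)
r = -20 (r = 5 - 25 = -20)
(1 + r)*p = (1 - 20)*6 = -19*6 = -114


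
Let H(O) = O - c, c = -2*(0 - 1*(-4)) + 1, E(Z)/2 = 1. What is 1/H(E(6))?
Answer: 1/9 ≈ 0.11111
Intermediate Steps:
E(Z) = 2 (E(Z) = 2*1 = 2)
c = -7 (c = -2*(0 + 4) + 1 = -2*4 + 1 = -8 + 1 = -7)
H(O) = 7 + O (H(O) = O - 1*(-7) = O + 7 = 7 + O)
1/H(E(6)) = 1/(7 + 2) = 1/9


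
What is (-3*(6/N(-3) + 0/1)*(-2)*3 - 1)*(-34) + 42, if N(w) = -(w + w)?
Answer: -536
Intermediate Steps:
N(w) = -2*w
(-3*(6/N(-3) + 0/1)*(-2)*3 - 1)*(-34) + 42 = (-3*(6/((-2*(-3))) + 0/1)*(-2)*3 - 1)*(-34) + 42 = (-3*(6/6 + 0*1)*(-2)*3 - 1)*(-34) + 42 = (-3*(6*(1/6) + 0)*(-2)*3 - 1)*(-34) + 42 = (-3*(1 + 0)*(-2)*3 - 1)*(-34) + 42 = (-3*1*(-2)*3 - 1)*(-34) + 42 = (-(-6)*3 - 1)*(-34) + 42 = (-3*(-6) - 1)*(-34) + 42 = (18 - 1)*(-34) + 42 = 17*(-34) + 42 = -578 + 42 = -536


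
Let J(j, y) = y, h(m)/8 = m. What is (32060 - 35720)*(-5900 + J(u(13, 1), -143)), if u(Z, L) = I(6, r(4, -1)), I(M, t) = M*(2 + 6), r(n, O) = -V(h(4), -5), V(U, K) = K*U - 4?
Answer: 22117380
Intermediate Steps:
h(m) = 8*m
V(U, K) = -4 + K*U
r(n, O) = 164 (r(n, O) = -(-4 - 40*4) = -(-4 - 5*32) = -(-4 - 160) = -1*(-164) = 164)
I(M, t) = 8*M (I(M, t) = M*8 = 8*M)
u(Z, L) = 48 (u(Z, L) = 8*6 = 48)
(32060 - 35720)*(-5900 + J(u(13, 1), -143)) = (32060 - 35720)*(-5900 - 143) = -3660*(-6043) = 22117380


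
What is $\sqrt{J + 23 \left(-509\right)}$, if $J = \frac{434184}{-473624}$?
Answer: $\frac{i \sqrt{41036192036182}}{59203} \approx 108.2 i$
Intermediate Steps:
$J = - \frac{54273}{59203}$ ($J = 434184 \left(- \frac{1}{473624}\right) = - \frac{54273}{59203} \approx -0.91673$)
$\sqrt{J + 23 \left(-509\right)} = \sqrt{- \frac{54273}{59203} + 23 \left(-509\right)} = \sqrt{- \frac{54273}{59203} - 11707} = \sqrt{- \frac{693143794}{59203}} = \frac{i \sqrt{41036192036182}}{59203}$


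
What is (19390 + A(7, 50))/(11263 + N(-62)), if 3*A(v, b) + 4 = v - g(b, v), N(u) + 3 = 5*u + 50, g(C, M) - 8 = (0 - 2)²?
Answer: 19387/11000 ≈ 1.7625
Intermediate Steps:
g(C, M) = 12 (g(C, M) = 8 + (0 - 2)² = 8 + (-2)² = 8 + 4 = 12)
N(u) = 47 + 5*u (N(u) = -3 + (5*u + 50) = -3 + (50 + 5*u) = 47 + 5*u)
A(v, b) = -16/3 + v/3 (A(v, b) = -4/3 + (v - 1*12)/3 = -4/3 + (v - 12)/3 = -4/3 + (-12 + v)/3 = -4/3 + (-4 + v/3) = -16/3 + v/3)
(19390 + A(7, 50))/(11263 + N(-62)) = (19390 + (-16/3 + (⅓)*7))/(11263 + (47 + 5*(-62))) = (19390 + (-16/3 + 7/3))/(11263 + (47 - 310)) = (19390 - 3)/(11263 - 263) = 19387/11000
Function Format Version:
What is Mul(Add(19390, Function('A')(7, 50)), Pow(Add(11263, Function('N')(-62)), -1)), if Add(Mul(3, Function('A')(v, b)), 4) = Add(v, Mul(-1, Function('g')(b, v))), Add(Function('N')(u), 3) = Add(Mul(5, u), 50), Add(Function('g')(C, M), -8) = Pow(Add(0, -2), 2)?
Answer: Rational(19387, 11000) ≈ 1.7625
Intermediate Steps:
Function('g')(C, M) = 12 (Function('g')(C, M) = Add(8, Pow(Add(0, -2), 2)) = Add(8, Pow(-2, 2)) = Add(8, 4) = 12)
Function('N')(u) = Add(47, Mul(5, u)) (Function('N')(u) = Add(-3, Add(Mul(5, u), 50)) = Add(-3, Add(50, Mul(5, u))) = Add(47, Mul(5, u)))
Function('A')(v, b) = Add(Rational(-16, 3), Mul(Rational(1, 3), v)) (Function('A')(v, b) = Add(Rational(-4, 3), Mul(Rational(1, 3), Add(v, Mul(-1, 12)))) = Add(Rational(-4, 3), Mul(Rational(1, 3), Add(v, -12))) = Add(Rational(-4, 3), Mul(Rational(1, 3), Add(-12, v))) = Add(Rational(-4, 3), Add(-4, Mul(Rational(1, 3), v))) = Add(Rational(-16, 3), Mul(Rational(1, 3), v)))
Mul(Add(19390, Function('A')(7, 50)), Pow(Add(11263, Function('N')(-62)), -1)) = Mul(Add(19390, Add(Rational(-16, 3), Mul(Rational(1, 3), 7))), Pow(Add(11263, Add(47, Mul(5, -62))), -1)) = Mul(Add(19390, Add(Rational(-16, 3), Rational(7, 3))), Pow(Add(11263, Add(47, -310)), -1)) = Mul(Add(19390, -3), Pow(Add(11263, -263), -1)) = Mul(19387, Pow(11000, -1)) = Mul(19387, Rational(1, 11000)) = Rational(19387, 11000)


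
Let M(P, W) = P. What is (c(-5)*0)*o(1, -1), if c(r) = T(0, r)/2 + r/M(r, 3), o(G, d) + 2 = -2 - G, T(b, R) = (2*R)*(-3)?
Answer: 0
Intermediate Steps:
T(b, R) = -6*R
o(G, d) = -4 - G (o(G, d) = -2 + (-2 - G) = -4 - G)
c(r) = 1 - 3*r (c(r) = -6*r/2 + r/r = -6*r*(1/2) + 1 = -3*r + 1 = 1 - 3*r)
(c(-5)*0)*o(1, -1) = ((1 - 3*(-5))*0)*(-4 - 1*1) = ((1 + 15)*0)*(-4 - 1) = (16*0)*(-5) = 0*(-5) = 0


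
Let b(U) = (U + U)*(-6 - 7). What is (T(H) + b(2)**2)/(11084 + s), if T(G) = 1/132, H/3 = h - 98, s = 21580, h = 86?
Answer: 356929/4311648 ≈ 0.082783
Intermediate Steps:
b(U) = -26*U (b(U) = (2*U)*(-13) = -26*U)
H = -36 (H = 3*(86 - 98) = 3*(-12) = -36)
T(G) = 1/132
(T(H) + b(2)**2)/(11084 + s) = (1/132 + (-26*2)**2)/(11084 + 21580) = (1/132 + (-52)**2)/32664 = (1/132 + 2704)*(1/32664) = (356929/132)*(1/32664) = 356929/4311648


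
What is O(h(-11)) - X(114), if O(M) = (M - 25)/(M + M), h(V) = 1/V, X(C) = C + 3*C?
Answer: -318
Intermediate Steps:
X(C) = 4*C
O(M) = (-25 + M)/(2*M) (O(M) = (-25 + M)/((2*M)) = (-25 + M)*(1/(2*M)) = (-25 + M)/(2*M))
O(h(-11)) - X(114) = (-25 + 1/(-11))/(2*(1/(-11))) - 4*114 = (-25 - 1/11)/(2*(-1/11)) - 1*456 = (½)*(-11)*(-276/11) - 456 = 138 - 456 = -318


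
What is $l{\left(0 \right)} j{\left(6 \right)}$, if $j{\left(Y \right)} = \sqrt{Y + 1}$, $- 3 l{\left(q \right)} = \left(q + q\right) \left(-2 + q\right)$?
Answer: $0$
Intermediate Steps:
$l{\left(q \right)} = - \frac{2 q \left(-2 + q\right)}{3}$ ($l{\left(q \right)} = - \frac{\left(q + q\right) \left(-2 + q\right)}{3} = - \frac{2 q \left(-2 + q\right)}{3}$)
$j{\left(Y \right)} = \sqrt{1 + Y}$
$l{\left(0 \right)} j{\left(6 \right)} = \frac{2}{3} \cdot 0 \left(2 - 0\right) \sqrt{1 + 6} = \frac{2}{3} \cdot 0 \left(2 + 0\right) \sqrt{7} = \frac{2}{3} \cdot 0 \cdot 2 \sqrt{7} = 0 \sqrt{7} = 0$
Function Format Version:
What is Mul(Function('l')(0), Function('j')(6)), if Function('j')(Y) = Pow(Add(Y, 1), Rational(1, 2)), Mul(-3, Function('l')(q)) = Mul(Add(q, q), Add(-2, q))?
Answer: 0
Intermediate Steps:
Function('l')(q) = Mul(Rational(-2, 3), q, Add(-2, q)) (Function('l')(q) = Mul(Rational(-1, 3), Mul(Add(q, q), Add(-2, q))) = Mul(Rational(-1, 3), Mul(Mul(2, q), Add(-2, q))) = Mul(Rational(-1, 3), Mul(2, q, Add(-2, q))) = Mul(Rational(-2, 3), q, Add(-2, q)))
Function('j')(Y) = Pow(Add(1, Y), Rational(1, 2))
Mul(Function('l')(0), Function('j')(6)) = Mul(Mul(Rational(2, 3), 0, Add(2, Mul(-1, 0))), Pow(Add(1, 6), Rational(1, 2))) = Mul(Mul(Rational(2, 3), 0, Add(2, 0)), Pow(7, Rational(1, 2))) = Mul(Mul(Rational(2, 3), 0, 2), Pow(7, Rational(1, 2))) = Mul(0, Pow(7, Rational(1, 2))) = 0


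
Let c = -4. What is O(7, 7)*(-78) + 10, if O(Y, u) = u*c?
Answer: 2194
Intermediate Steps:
O(Y, u) = -4*u (O(Y, u) = u*(-4) = -4*u)
O(7, 7)*(-78) + 10 = -4*7*(-78) + 10 = -28*(-78) + 10 = 2184 + 10 = 2194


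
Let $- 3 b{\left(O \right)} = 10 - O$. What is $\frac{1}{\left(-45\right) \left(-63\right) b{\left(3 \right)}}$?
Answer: $- \frac{1}{6615} \approx -0.00015117$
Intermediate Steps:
$b{\left(O \right)} = - \frac{10}{3} + \frac{O}{3}$ ($b{\left(O \right)} = - \frac{10 - O}{3} = - \frac{10}{3} + \frac{O}{3}$)
$\frac{1}{\left(-45\right) \left(-63\right) b{\left(3 \right)}} = \frac{1}{\left(-45\right) \left(-63\right) \left(- \frac{10}{3} + \frac{1}{3} \cdot 3\right)} = \frac{1}{2835 \left(- \frac{10}{3} + 1\right)} = \frac{1}{2835 \left(- \frac{7}{3}\right)} = \frac{1}{-6615} = - \frac{1}{6615}$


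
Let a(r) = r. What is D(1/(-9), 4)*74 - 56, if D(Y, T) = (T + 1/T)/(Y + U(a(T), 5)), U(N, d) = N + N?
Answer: -2291/142 ≈ -16.134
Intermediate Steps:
U(N, d) = 2*N
D(Y, T) = (T + 1/T)/(Y + 2*T)
D(1/(-9), 4)*74 - 56 = ((1 + 4**2)/(4*(1/(-9) + 2*4)))*74 - 56 = ((1 + 16)/(4*(-1/9 + 8)))*74 - 56 = ((1/4)*17/(71/9))*74 - 56 = ((1/4)*(9/71)*17)*74 - 56 = (153/284)*74 - 56 = 5661/142 - 56 = -2291/142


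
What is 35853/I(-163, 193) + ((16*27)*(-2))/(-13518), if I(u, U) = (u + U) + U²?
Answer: 28714995/27996529 ≈ 1.0257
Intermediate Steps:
I(u, U) = U + u + U² (I(u, U) = (U + u) + U² = U + u + U²)
35853/I(-163, 193) + ((16*27)*(-2))/(-13518) = 35853/(193 - 163 + 193²) + ((16*27)*(-2))/(-13518) = 35853/(193 - 163 + 37249) + (432*(-2))*(-1/13518) = 35853/37279 - 864*(-1/13518) = 35853*(1/37279) + 48/751 = 35853/37279 + 48/751 = 28714995/27996529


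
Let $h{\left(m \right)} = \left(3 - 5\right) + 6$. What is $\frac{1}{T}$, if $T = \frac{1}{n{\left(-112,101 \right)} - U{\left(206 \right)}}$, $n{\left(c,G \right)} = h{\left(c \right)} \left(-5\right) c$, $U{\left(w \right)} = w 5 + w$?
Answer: $1004$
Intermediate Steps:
$h{\left(m \right)} = 4$ ($h{\left(m \right)} = -2 + 6 = 4$)
$U{\left(w \right)} = 6 w$ ($U{\left(w \right)} = 5 w + w = 6 w$)
$n{\left(c,G \right)} = - 20 c$ ($n{\left(c,G \right)} = 4 \left(-5\right) c = - 20 c$)
$T = \frac{1}{1004}$ ($T = \frac{1}{\left(-20\right) \left(-112\right) - 6 \cdot 206} = \frac{1}{2240 - 1236} = \frac{1}{1004} \approx 0.00099602$)
$\frac{1}{T} = \frac{1}{\frac{1}{1004}} = 1004$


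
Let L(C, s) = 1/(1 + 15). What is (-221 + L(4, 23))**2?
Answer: 12496225/256 ≈ 48813.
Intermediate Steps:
L(C, s) = 1/16
(-221 + L(4, 23))**2 = (-221 + 1/16)**2 = (-3535/16)**2 = 12496225/256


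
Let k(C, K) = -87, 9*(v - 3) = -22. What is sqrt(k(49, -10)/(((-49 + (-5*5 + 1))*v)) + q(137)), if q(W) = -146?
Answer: I*sqrt(19165055)/365 ≈ 11.994*I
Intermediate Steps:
v = 5/9 (v = 3 + (1/9)*(-22) = 3 - 22/9 = 5/9 ≈ 0.55556)
sqrt(k(49, -10)/(((-49 + (-5*5 + 1))*v)) + q(137)) = sqrt(-87*9/(5*(-49 + (-5*5 + 1))) - 146) = sqrt(-87*9/(5*(-49 + (-25 + 1))) - 146) = sqrt(-87*9/(5*(-49 - 24)) - 146) = sqrt(-87/((-73*5/9)) - 146) = sqrt(-87/(-365/9) - 146) = sqrt(-87*(-9/365) - 146) = sqrt(783/365 - 146) = sqrt(-52507/365) = I*sqrt(19165055)/365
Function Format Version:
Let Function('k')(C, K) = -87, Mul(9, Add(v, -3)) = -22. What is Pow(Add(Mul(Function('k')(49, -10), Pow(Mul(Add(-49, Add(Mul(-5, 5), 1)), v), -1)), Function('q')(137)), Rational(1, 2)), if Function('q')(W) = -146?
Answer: Mul(Rational(1, 365), I, Pow(19165055, Rational(1, 2))) ≈ Mul(11.994, I)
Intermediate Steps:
v = Rational(5, 9) (v = Add(3, Mul(Rational(1, 9), -22)) = Add(3, Rational(-22, 9)) = Rational(5, 9) ≈ 0.55556)
Pow(Add(Mul(Function('k')(49, -10), Pow(Mul(Add(-49, Add(Mul(-5, 5), 1)), v), -1)), Function('q')(137)), Rational(1, 2)) = Pow(Add(Mul(-87, Pow(Mul(Add(-49, Add(Mul(-5, 5), 1)), Rational(5, 9)), -1)), -146), Rational(1, 2)) = Pow(Add(Mul(-87, Pow(Mul(Add(-49, Add(-25, 1)), Rational(5, 9)), -1)), -146), Rational(1, 2)) = Pow(Add(Mul(-87, Pow(Mul(Add(-49, -24), Rational(5, 9)), -1)), -146), Rational(1, 2)) = Pow(Add(Mul(-87, Pow(Mul(-73, Rational(5, 9)), -1)), -146), Rational(1, 2)) = Pow(Add(Mul(-87, Pow(Rational(-365, 9), -1)), -146), Rational(1, 2)) = Pow(Add(Mul(-87, Rational(-9, 365)), -146), Rational(1, 2)) = Pow(Add(Rational(783, 365), -146), Rational(1, 2)) = Pow(Rational(-52507, 365), Rational(1, 2)) = Mul(Rational(1, 365), I, Pow(19165055, Rational(1, 2)))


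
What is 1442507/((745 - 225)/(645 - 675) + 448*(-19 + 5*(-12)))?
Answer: -4327521/106228 ≈ -40.738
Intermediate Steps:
1442507/((745 - 225)/(645 - 675) + 448*(-19 + 5*(-12))) = 1442507/(520/(-30) + 448*(-19 - 60)) = 1442507/(520*(-1/30) + 448*(-79)) = 1442507/(-52/3 - 35392) = 1442507/(-106228/3) = 1442507*(-3/106228) = -4327521/106228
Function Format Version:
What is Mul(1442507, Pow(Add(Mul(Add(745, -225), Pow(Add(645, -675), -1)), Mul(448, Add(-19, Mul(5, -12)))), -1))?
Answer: Rational(-4327521, 106228) ≈ -40.738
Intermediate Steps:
Mul(1442507, Pow(Add(Mul(Add(745, -225), Pow(Add(645, -675), -1)), Mul(448, Add(-19, Mul(5, -12)))), -1)) = Mul(1442507, Pow(Add(Mul(520, Pow(-30, -1)), Mul(448, Add(-19, -60))), -1)) = Mul(1442507, Pow(Add(Mul(520, Rational(-1, 30)), Mul(448, -79)), -1)) = Mul(1442507, Pow(Add(Rational(-52, 3), -35392), -1)) = Mul(1442507, Pow(Rational(-106228, 3), -1)) = Mul(1442507, Rational(-3, 106228)) = Rational(-4327521, 106228)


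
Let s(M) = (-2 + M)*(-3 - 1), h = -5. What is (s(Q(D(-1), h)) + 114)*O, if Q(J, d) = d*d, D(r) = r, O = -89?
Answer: -1958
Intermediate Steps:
Q(J, d) = d**2
s(M) = 8 - 4*M (s(M) = (-2 + M)*(-4) = 8 - 4*M)
(s(Q(D(-1), h)) + 114)*O = ((8 - 4*(-5)**2) + 114)*(-89) = ((8 - 4*25) + 114)*(-89) = ((8 - 100) + 114)*(-89) = (-92 + 114)*(-89) = 22*(-89) = -1958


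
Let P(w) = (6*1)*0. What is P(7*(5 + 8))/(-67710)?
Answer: 0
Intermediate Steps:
P(w) = 0 (P(w) = 6*0 = 0)
P(7*(5 + 8))/(-67710) = 0/(-67710) = 0*(-1/67710) = 0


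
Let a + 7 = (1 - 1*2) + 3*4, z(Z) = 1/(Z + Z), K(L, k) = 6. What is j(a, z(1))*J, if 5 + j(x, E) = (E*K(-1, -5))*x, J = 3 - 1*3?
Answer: 0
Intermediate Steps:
J = 0 (J = 3 - 3 = 0)
z(Z) = 1/(2*Z)
a = 4 (a = -7 + ((1 - 1*2) + 3*4) = -7 + ((1 - 2) + 12) = -7 + (-1 + 12) = -7 + 11 = 4)
j(x, E) = -5 + 6*E*x (j(x, E) = -5 + (E*6)*x = -5 + (6*E)*x = -5 + 6*E*x)
j(a, z(1))*J = (-5 + 6*((1/2)/1)*4)*0 = (-5 + 6*((1/2)*1)*4)*0 = (-5 + 6*(1/2)*4)*0 = (-5 + 12)*0 = 7*0 = 0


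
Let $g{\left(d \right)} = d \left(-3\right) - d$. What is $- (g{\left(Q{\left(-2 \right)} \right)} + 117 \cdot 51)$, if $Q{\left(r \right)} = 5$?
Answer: $-5947$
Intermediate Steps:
$g{\left(d \right)} = - 4 d$ ($g{\left(d \right)} = - 3 d - d = - 4 d$)
$- (g{\left(Q{\left(-2 \right)} \right)} + 117 \cdot 51) = - (\left(-4\right) 5 + 117 \cdot 51) = - (-20 + 5967) = \left(-1\right) 5947 = -5947$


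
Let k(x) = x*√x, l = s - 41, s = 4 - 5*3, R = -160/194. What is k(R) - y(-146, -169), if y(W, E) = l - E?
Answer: -117 - 320*I*√485/9409 ≈ -117.0 - 0.74899*I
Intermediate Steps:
R = -80/97 (R = -160*1/194 = -80/97 ≈ -0.82474)
s = -11 (s = 4 - 15 = -11)
l = -52 (l = -11 - 41 = -52)
k(x) = x^(3/2)
y(W, E) = -52 - E
k(R) - y(-146, -169) = (-80/97)^(3/2) - (-52 - 1*(-169)) = -320*I*√485/9409 - (-52 + 169) = -320*I*√485/9409 - 1*117 = -320*I*√485/9409 - 117 = -117 - 320*I*√485/9409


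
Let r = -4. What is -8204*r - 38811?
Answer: -5995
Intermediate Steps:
-8204*r - 38811 = -8204*(-4) - 38811 = 32816 - 38811 = -5995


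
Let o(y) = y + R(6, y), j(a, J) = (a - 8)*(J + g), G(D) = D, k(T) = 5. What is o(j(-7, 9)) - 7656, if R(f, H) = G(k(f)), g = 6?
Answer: -7876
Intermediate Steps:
j(a, J) = (-8 + a)*(6 + J) (j(a, J) = (a - 8)*(J + 6) = (-8 + a)*(6 + J))
R(f, H) = 5
o(y) = 5 + y (o(y) = y + 5 = 5 + y)
o(j(-7, 9)) - 7656 = (5 + (-48 - 8*9 + 6*(-7) + 9*(-7))) - 7656 = (5 + (-48 - 72 - 42 - 63)) - 7656 = (5 - 225) - 7656 = -220 - 7656 = -7876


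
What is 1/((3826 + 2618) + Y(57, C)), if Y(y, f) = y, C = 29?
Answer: 1/6501 ≈ 0.00015382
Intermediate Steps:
1/((3826 + 2618) + Y(57, C)) = 1/((3826 + 2618) + 57) = 1/(6444 + 57) = 1/6501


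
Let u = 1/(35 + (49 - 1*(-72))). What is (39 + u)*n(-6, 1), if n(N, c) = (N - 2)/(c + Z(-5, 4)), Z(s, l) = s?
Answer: 6085/78 ≈ 78.013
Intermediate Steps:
n(N, c) = (-2 + N)/(-5 + c) (n(N, c) = (N - 2)/(c - 5) = (-2 + N)/(-5 + c))
u = 1/156 (u = 1/(35 + (49 + 72)) = 1/(35 + 121) = 1/156 ≈ 0.0064103)
(39 + u)*n(-6, 1) = (39 + 1/156)*((-2 - 6)/(-5 + 1)) = 6085*(-8/(-4))/156 = 6085*(-1/4*(-8))/156 = (6085/156)*2 = 6085/78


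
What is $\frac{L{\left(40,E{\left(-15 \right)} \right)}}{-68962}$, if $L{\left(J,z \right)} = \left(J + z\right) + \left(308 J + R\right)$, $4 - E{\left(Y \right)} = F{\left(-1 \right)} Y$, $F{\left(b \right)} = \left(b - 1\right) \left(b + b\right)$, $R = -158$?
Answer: $- \frac{6133}{34481} \approx -0.17787$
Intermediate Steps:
$F{\left(b \right)} = 2 b \left(-1 + b\right)$ ($F{\left(b \right)} = \left(-1 + b\right) 2 b = 2 b \left(-1 + b\right)$)
$E{\left(Y \right)} = 4 - 4 Y$ ($E{\left(Y \right)} = 4 - 2 \left(-1\right) \left(-1 - 1\right) Y = 4 - 2 \left(-1\right) \left(-2\right) Y = 4 - 4 Y$)
$L{\left(J,z \right)} = -158 + z + 309 J$ ($L{\left(J,z \right)} = \left(J + z\right) + \left(308 J - 158\right) = \left(J + z\right) + \left(-158 + 308 J\right) = -158 + z + 309 J$)
$\frac{L{\left(40,E{\left(-15 \right)} \right)}}{-68962} = \frac{-158 + \left(4 - -60\right) + 309 \cdot 40}{-68962} = \left(-158 + \left(4 + 60\right) + 12360\right) \left(- \frac{1}{68962}\right) = \left(-158 + 64 + 12360\right) \left(- \frac{1}{68962}\right) = 12266 \left(- \frac{1}{68962}\right) = - \frac{6133}{34481}$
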